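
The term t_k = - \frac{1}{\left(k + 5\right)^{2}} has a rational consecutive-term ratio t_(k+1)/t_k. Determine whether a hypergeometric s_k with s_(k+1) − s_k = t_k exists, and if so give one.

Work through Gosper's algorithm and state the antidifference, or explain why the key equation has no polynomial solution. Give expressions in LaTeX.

none — t_k is not Gosper-summable

Ratio r(k) = (k + 5)**2/(k + 6)**2.
Gosper form: A/B · C(k+1)/C(k) with A=k**2 + 10*k + 25, B=k**2 + 12*k + 36, C=1.
Solve (k**2 + 10*k + 25)·f(k+1) − (k**2 + 10*k + 25)·f(k) = 1.
d = 0 from the (2,2,0) case.
Put f(k) = c0: A·f(k+1) − B(k−1)·f(k) − C = -1; need -1 = 0 — inconsistent ⇒ no f, not summable.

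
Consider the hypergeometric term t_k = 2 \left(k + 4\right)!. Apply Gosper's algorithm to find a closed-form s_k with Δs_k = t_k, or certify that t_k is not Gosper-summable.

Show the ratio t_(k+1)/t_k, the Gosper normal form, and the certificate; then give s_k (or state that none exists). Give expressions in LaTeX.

Step 1: r(k) = k + 5.
Factor: A=k + 5; B=1; C=1.
Key eq: (k + 5)·f(k+1) = (1)·f(k) + (1).
From deg A=1, deg B=0, deg C=0: d=-1.
d = -1 < 0 ⇒ no nonzero polynomial f; not summable.

no hypergeometric antidifference exists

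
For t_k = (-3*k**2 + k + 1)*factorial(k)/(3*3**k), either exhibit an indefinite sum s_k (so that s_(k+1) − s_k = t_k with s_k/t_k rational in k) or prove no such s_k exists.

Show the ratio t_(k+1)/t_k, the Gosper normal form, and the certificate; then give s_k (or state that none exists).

The ratio is (k + 1)*(k - 3*(k + 1)**2 + 2)/(3*(-3*k**2 + k + 1)).
So A=k/3 + 1/3 and B=1, with C=k**2 - k/3 - 1/3.
f must satisfy (k/3 + 1/3)·f(k+1) − (1)·f(k) = k**2 - k/3 - 1/3.
From deg A=1, deg B=0, deg C=2: d=1.
Match coefficients ⇒ f(k) = 3*k + 2.
Certificate R = B(k−1)f/C = 3*(3*k + 2)/(3*k**2 - k - 1) gives s_k = -(3*k + 2)*factorial(k)/3**k.
Check: Δs_k = (-3*k**2 + k + 1)*factorial(k)/(3*3**k). ✓

s_k = -(3*k + 2)*factorial(k)/3**k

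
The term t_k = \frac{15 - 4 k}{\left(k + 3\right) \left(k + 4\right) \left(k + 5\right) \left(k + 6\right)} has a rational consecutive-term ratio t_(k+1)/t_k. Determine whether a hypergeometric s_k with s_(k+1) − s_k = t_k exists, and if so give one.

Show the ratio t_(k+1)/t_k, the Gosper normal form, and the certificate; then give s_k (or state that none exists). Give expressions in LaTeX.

r(k) = (k + 3)*(4*k - 11)/((k + 7)*(4*k - 15)) after simplifying.
So A=k + 3 and B=k + 7, with C=k - 15/4.
Need (k + 3)·f(k+1) − (k + 6)·f(k) = k - 15/4.
deg f ≤ 3 (via 1,1,1).
Match coefficients ⇒ f(k) = -k*(k**2 + 12*k + 87)/80.
Get s_k = R·t_k = k*(k**2 + 12*k + 87)/(20*(k + 3)*(k + 4)*(k + 5)) with R(k) = B(k−1)f(k)/C(k) = -k*(k + 6)*(k**2 + 12*k + 87)/(20*(4*k - 15)).
s_(k+1) − s_k = (15 - 4*k)/(k**4 + 18*k**3 + 119*k**2 + 342*k + 360) = t_k.

s_k = \frac{k \left(k^{2} + 12 k + 87\right)}{20 \left(k + 3\right) \left(k + 4\right) \left(k + 5\right)}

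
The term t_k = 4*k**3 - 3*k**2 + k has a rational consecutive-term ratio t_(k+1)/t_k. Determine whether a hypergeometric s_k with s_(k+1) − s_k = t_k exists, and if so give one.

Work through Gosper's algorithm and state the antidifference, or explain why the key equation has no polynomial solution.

s_k = k*(k**3 - 3*k**2 + 3*k - 1)

Ratio r(k) = (4*k**3 + 9*k**2 + 7*k + 2)/(k*(4*k**2 - 3*k + 1)).
So A=1 and B=1, with C=k**3 - 3*k**2/4 + k/4.
Solve (1)·f(k+1) − (1)·f(k) = k**3 - 3*k**2/4 + k/4.
Bound: deg f ≤ 4.
Coefficient equations give f(k) = k*(k - 1)**3/4.
So s_k = (B(k−1)f/C)·t_k = ((k - 1)**3/(4*k**2 - 3*k + 1))·t_k = k*(k**3 - 3*k**2 + 3*k - 1).
s_(k+1) − s_k = k*(4*k**2 - 3*k + 1) = t_k.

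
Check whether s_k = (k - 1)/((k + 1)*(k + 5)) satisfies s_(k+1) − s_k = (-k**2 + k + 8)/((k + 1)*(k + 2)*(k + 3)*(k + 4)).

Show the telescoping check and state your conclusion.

Invalid: residual 2*(2*k**3 + 9*k**2 - 11*k - 48)/(k**6 + 21*k**5 + 175*k**4 + 735*k**3 + 1624*k**2 + 1764*k + 720) ≠ 0.

s_(k+1) = k/((k + 2)*(k + 6))
s_(k+1) − s_k = (-k**2 + k + 12)/(k**4 + 14*k**3 + 65*k**2 + 112*k + 60)
(s_(k+1) − s_k) − t_k = 2*(2*k**3 + 9*k**2 - 11*k - 48)/(k**6 + 21*k**5 + 175*k**4 + 735*k**3 + 1624*k**2 + 1764*k + 720)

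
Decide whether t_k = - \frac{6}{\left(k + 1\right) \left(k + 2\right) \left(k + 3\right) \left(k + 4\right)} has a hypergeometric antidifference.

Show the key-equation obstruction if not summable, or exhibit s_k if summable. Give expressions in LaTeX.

r(k) = (k + 1)/(k + 5) after simplifying.
So A=k + 1 and B=k + 5, with C=1.
Set up (k + 1)·f(k+1) − (k + 4)·f(k) − (1) = 0.
Bound: deg f ≤ 3.
Coefficient equations give f(k) = k*(k**2 + 6*k + 11)/18.
Certificate R = B(k−1)f/C = k*(k + 4)*(k**2 + 6*k + 11)/18 gives s_k = k*(-k**2 - 6*k - 11)/(3*(k + 1)*(k + 2)*(k + 3)).
s_(k+1) − s_k = -6/(k**4 + 10*k**3 + 35*k**2 + 50*k + 24) = t_k.

Yes. s_k = \frac{k \left(- k^{2} - 6 k - 11\right)}{3 \left(k + 1\right) \left(k + 2\right) \left(k + 3\right)}.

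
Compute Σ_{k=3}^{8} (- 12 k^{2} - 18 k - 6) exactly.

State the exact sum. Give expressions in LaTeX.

Ratio r(k) = (2*k**2 + 7*k + 6)/(2*k**2 + 3*k + 1).
A = 1, B = 1, C = k**2 + 3*k/2 + 1/2.
Need (1)·f(k+1) − (1)·f(k) = k**2 + 3*k/2 + 1/2.
deg f ≤ 3 (via 0,0,2).
Coefficient equations give f(k) = k*(k + 1)*(4*k - 1)/12.
Get s_k = R·t_k = k*(-4*k**2 - 3*k + 1) with R(k) = B(k−1)f(k)/C(k) = k*(4*k - 1)/(6*(2*k + 1)).
Check: Δs_k = -12*k**2 - 18*k - 6. ✓
Evaluate s at k=9 and k=3: -3150 and -132; difference -3018.

Σ = -3018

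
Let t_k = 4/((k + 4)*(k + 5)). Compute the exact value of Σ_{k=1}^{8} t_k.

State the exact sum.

Σ = 32/65

Step 1: r(k) = (k + 4)/(k + 6).
A = k + 4, B = k + 6, C = 1.
f must satisfy (k + 4)·f(k+1) − (k + 5)·f(k) = 1.
Degrees (1,1,0) ⇒ d ≤ 1.
A polynomial solution: f(k) = k/4.
Get s_k = R·t_k = k/(k + 4) with R(k) = B(k−1)f(k)/C(k) = k*(k + 5)/4.
s_(k+1) − s_k = 4/(k**2 + 9*k + 20) = t_k.
Evaluate s at k=9 and k=1: 9/13 and 1/5; difference 32/65.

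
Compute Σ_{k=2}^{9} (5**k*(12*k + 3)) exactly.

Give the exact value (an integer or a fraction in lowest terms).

Σ = 263671800

Compute t_(k+1)/t_k: get 5*(4*k + 5)/(4*k + 1).
Factor: A=5; B=1; C=k + 1/4.
f must satisfy (5)·f(k+1) − (1)·f(k) = k + 1/4.
deg f ≤ 1 (via 0,0,1).
A polynomial solution: f(k) = (k - 1)/4.
Then R = B(k−1)f/C = (k - 1)/(4*k + 1), so s_k = R(k)·t_k = 3*5**k*(k - 1).
Δs = 5**k*(12*k + 3), as required.
Σ_(k=2)^(9) t_k = s_(10) − s_(2) = 263671875 − (75) = 263671800.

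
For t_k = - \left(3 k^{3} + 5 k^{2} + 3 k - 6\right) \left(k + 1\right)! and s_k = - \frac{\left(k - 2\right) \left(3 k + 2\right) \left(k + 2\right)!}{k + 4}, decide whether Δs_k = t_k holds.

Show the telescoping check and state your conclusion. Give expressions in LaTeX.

Invalid: residual \frac{2 \left(3 k^{4} + 17 k^{3} + 20 k^{2} + 10 k - 20\right) \left(k + 1\right)!}{\left(k + 4\right) \left(k + 5\right)} ≠ 0.

s_(k+1) = -(k - 1)*(3*k + 5)*factorial(k + 3)/(k + 5)
s_(k+1) − s_k = -(3*k**4 + 20*k**3 + 34*k**2 + 13*k - 40)*factorial(k + 2)/((k + 4)*(k + 5))
(s_(k+1) − s_k) − t_k = 2*(3*k**4 + 17*k**3 + 20*k**2 + 10*k - 20)*factorial(k + 1)/((k + 4)*(k + 5))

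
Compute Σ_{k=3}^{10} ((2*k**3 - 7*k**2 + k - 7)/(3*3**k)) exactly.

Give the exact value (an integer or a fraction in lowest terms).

Compute t_(k+1)/t_k: get (2*k**3 - k**2 - 7*k - 11)/(3*(2*k**3 - 7*k**2 + k - 7)).
Factor: A=1/3; B=1; C=k**3 - 7*k**2/2 + k/2 - 7/2.
Solve (1/3)·f(k+1) − (1)·f(k) = k**3 - 7*k**2/2 + k/2 - 7/2.
Degrees (0,0,3) ⇒ d ≤ 3.
Solving with deg f ≤ 3: f(k) = -3*(k**3 - 2*k**2 - 4)/2.
Certificate R = B(k−1)f/C = -3*(k**3 - 2*k**2 - 4)/(2*k**3 - 7*k**2 + k - 7) gives s_k = (-k**3 + 2*k**2 + 4)/3**k.
Δs = (2*k**3 - 7*k**2 + k - 7)/(3*3**k), as required.
Σ_(k=3)^(10) t_k = s_(11) − s_(3) = -1085/177147 − (-5/27) = 31720/177147.

Σ = 31720/177147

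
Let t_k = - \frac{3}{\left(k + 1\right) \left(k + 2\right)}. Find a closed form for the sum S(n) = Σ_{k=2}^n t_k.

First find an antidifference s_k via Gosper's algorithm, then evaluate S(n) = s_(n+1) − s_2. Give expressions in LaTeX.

The ratio is (k + 1)/(k + 3).
Factor: A=k + 1; B=k + 3; C=1.
f must satisfy (k + 1)·f(k+1) − (k + 2)·f(k) = 1.
deg f ≤ 1 (via 1,1,0).
Match coefficients ⇒ f(k) = k.
Certificate R = B(k−1)f/C = k*(k + 2) gives s_k = -3*k/(k + 1).
Verify: -3/(k**2 + 3*k + 2) matches t_k.
Telescope: S(n) = s_(n+1) − s_(2) = 3*(-n - 1)/(n + 2) − (-2) = (1 - n)/(n + 2).

S(n) = \frac{1 - n}{n + 2}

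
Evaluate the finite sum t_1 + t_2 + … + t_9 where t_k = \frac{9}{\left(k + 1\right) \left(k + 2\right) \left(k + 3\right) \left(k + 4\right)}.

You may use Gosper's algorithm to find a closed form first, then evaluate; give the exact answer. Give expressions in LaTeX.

Σ = 141/1144

Step 1: r(k) = (k + 1)/(k + 5).
So A=k + 1 and B=k + 5, with C=1.
Need (k + 1)·f(k+1) − (k + 4)·f(k) = 1.
d = 3 from the (1,1,0) case.
Solving with deg f ≤ 3: f(k) = k*(k**2 + 6*k + 11)/18.
So s_k = (B(k−1)f/C)·t_k = (k*(k + 4)*(k**2 + 6*k + 11)/18)·t_k = k*(k**2 + 6*k + 11)/(2*(k + 1)*(k + 2)*(k + 3)).
s_(k+1) − s_k = 9/(k**4 + 10*k**3 + 35*k**2 + 50*k + 24) = t_k.
Evaluate s at k=10 and k=1: 285/572 and 3/8; difference 141/1144.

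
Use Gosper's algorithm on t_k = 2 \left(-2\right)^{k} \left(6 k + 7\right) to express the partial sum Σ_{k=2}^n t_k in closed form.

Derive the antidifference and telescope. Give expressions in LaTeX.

Step 1: r(k) = 2*(-6*k - 13)/(6*k + 7).
Gosper form: A/B · C(k+1)/C(k) with A=-2, B=1, C=k + 7/6.
f must satisfy (-2)·f(k+1) − (1)·f(k) = k + 7/6.
d = 1 from the (0,0,1) case.
Solving with deg f ≤ 1: f(k) = -(2*k + 1)/6.
Get s_k = R·t_k = (-2)**(k + 1)*(2*k + 1) with R(k) = B(k−1)f(k)/C(k) = -(2*k + 1)/(6*k + 7).
Verify: 2*(-2)**k*(6*k + 7) matches t_k.
Telescope: S(n) = s_(n+1) − s_(2) = (-2)**(n + 2)*(2*n + 3) − (-40) = 8*(-2)**n*n + 12*(-2)**n + 40.

S(n) = 8 \left(-2\right)^{n} n + 12 \left(-2\right)^{n} + 40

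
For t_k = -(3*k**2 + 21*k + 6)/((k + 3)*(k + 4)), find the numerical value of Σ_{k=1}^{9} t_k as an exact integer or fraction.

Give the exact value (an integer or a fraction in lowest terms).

Step 1: r(k) = (k + 3)*(7*k + (k + 1)**2 + 9)/((k + 5)*(k**2 + 7*k + 2)).
Factor: A=k + 3; B=k + 5; C=k**2 + 7*k + 2.
f must satisfy (k + 3)·f(k+1) − (k + 4)·f(k) = k**2 + 7*k + 2.
Degrees (1,1,2) ⇒ d ≤ 2.
Coefficient equations give f(k) = k*(3*k - 1)/3.
So s_k = (B(k−1)f/C)·t_k = (k*(k + 4)*(3*k - 1)/(3*(k**2 + 7*k + 2)))·t_k = k*(1 - 3*k)/(k + 3).
Check: Δs_k = 3*(-k**2 - 7*k - 2)/(k**2 + 7*k + 12). ✓
Telescoping: Σ = s_(10) − s_(1) = -290/13 − (-1/2) = -567/26.

Σ = -567/26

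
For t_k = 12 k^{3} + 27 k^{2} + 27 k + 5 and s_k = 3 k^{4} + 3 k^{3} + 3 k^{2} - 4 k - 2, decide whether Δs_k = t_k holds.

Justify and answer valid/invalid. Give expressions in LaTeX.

Valid — Δs_k = t_k.

s_(k+1) = 3*k**4 + 15*k**3 + 30*k**2 + 23*k + 3
s_(k+1) − s_k = 12*k**3 + 27*k**2 + 27*k + 5
(s_(k+1) − s_k) − t_k = 0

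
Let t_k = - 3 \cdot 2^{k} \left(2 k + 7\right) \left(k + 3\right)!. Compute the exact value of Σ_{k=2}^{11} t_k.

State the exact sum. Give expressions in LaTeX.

r(k) = 2*(k + 4)*(2*k + 9)/(2*k + 7) after simplifying.
A = 2*k + 8, B = 1, C = k + 7/2.
f must satisfy (2*k + 8)·f(k+1) − (1)·f(k) = k + 7/2.
From deg A=1, deg B=0, deg C=1: d=0.
A polynomial solution: f(k) = 1/2.
Certificate R = B(k−1)f/C = 1/(2*k + 7) gives s_k = -3*2**k*factorial(k + 3).
Δs = -3*2**k*(2*k + 7)*factorial(k + 3), as required.
Σ_(k=2)^(11) t_k = s_(12) − s_(2) = -16068702633984000 − (-1440) = -16068702633982560.

Σ = -16068702633982560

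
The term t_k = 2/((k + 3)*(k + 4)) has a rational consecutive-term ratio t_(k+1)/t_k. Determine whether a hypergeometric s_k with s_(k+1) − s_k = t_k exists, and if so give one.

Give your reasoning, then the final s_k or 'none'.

s_k = 2*k/(3*(k + 3))

Ratio r(k) = (k + 3)/(k + 5).
Factor: A=k + 3; B=k + 5; C=1.
f must satisfy (k + 3)·f(k+1) − (k + 4)·f(k) = 1.
Degrees (1,1,0) ⇒ d ≤ 1.
A polynomial solution: f(k) = k/3.
Get s_k = R·t_k = 2*k/(3*(k + 3)) with R(k) = B(k−1)f(k)/C(k) = k*(k + 4)/3.
s_(k+1) − s_k = 2/(k**2 + 7*k + 12) = t_k.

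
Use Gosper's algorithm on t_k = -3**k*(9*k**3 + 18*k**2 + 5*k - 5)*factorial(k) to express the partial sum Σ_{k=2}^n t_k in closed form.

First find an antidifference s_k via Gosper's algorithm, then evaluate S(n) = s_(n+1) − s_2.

S(n) = -9*3**n*n**3*factorial(n) - 21*3**n*n**2*factorial(n) - 3*3**n*n*factorial(n) + 9*3**n*factorial(n) + 72

t_(k+1)/t_k = 3*(9*k**4 + 54*k**3 + 113*k**2 + 95*k + 27)/(9*k**3 + 18*k**2 + 5*k - 5).
So A=3*k + 3 and B=1, with C=k**3 + 2*k**2 + 5*k/9 - 5/9.
f must satisfy (3*k + 3)·f(k+1) − (1)·f(k) = k**3 + 2*k**2 + 5*k/9 - 5/9.
d = 2 from the (1,0,3) case.
Coefficient equations give f(k) = (3*k**2 - 2*k - 4)/9.
R(k) = B(k−1)·f(k)/C(k) = (3*k**2 - 2*k - 4)/(9*k**3 + 18*k**2 + 5*k - 5); s_k = R·t_k = 3**k*(-3*k**2 + 2*k + 4)*factorial(k).
s_(k+1) − s_k = -3**k*(9*k**3 + 18*k**2 + 5*k - 5)*factorial(k) = t_k.
Evaluate: s_(n+1) = -3**(n + 1)*(3*n**2 + 4*n - 3)*factorial(n + 1); subtract s_(2) = -72 ⇒ S(n) = -9*3**n*n**3*factorial(n) - 21*3**n*n**2*factorial(n) - 3*3**n*n*factorial(n) + 9*3**n*factorial(n) + 72.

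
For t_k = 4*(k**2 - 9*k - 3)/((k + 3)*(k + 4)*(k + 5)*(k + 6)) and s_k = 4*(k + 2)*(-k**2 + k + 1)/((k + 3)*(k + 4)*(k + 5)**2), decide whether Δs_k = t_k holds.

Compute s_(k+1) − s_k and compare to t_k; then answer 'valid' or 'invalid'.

s_(k+1) = 4*(k + 3)*(k - (k + 1)**2 + 2)/((k + 4)*(k + 5)*(k + 6)**2)
s_(k+1) − s_k = 4*(k**4 - 4*k**3 - 75*k**2 - 138*k - 27)/(k**6 + 29*k**5 + 347*k**4 + 2191*k**3 + 7692*k**2 + 14220*k + 10800)
(s_(k+1) − s_k) − t_k = 12*(-2*k**3 - k**2 + 55*k + 21)/(k**6 + 29*k**5 + 347*k**4 + 2191*k**3 + 7692*k**2 + 14220*k + 10800)

Invalid: residual 12*(-2*k**3 - k**2 + 55*k + 21)/(k**6 + 29*k**5 + 347*k**4 + 2191*k**3 + 7692*k**2 + 14220*k + 10800) ≠ 0.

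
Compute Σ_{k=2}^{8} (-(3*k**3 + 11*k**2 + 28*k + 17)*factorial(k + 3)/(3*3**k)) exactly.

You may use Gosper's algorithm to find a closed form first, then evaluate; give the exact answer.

Step 1: r(k) = (3*k**4 + 32*k**3 + 139*k**2 + 295*k + 236)/(3*(3*k**3 + 11*k**2 + 28*k + 17)).
A = k/3 + 4/3, B = 1, C = k**3 + 11*k**2/3 + 28*k/3 + 17/3.
Solve (k/3 + 4/3)·f(k+1) − (1)·f(k) = k**3 + 11*k**2/3 + 28*k/3 + 17/3.
Bound: deg f ≤ 2.
A polynomial solution: f(k) = 3*k**2 + 2*k - 3.
Get s_k = R·t_k = -(3*k**2 + 2*k - 3)*factorial(k + 3)/3**k with R(k) = B(k−1)f(k)/C(k) = 3*(3*k**2 + 2*k - 3)/(3*k**3 + 11*k**2 + 28*k + 17).
Verify: -(3*k**3 + 11*k**2 + 28*k + 17)*factorial(k + 3)/(3*3**k) matches t_k.
Evaluate s at k=9 and k=2: -169523200/27 and -520/3; difference -169518520/27.

Σ = -169518520/27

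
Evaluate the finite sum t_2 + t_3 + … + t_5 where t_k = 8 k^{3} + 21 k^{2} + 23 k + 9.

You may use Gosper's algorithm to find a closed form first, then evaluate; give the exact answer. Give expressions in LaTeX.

t_(k+1)/t_k = (8*k**3 + 45*k**2 + 89*k + 61)/(8*k**3 + 21*k**2 + 23*k + 9).
Take A(k)=1, B(k)=1, C(k)=k**3 + 21*k**2/8 + 23*k/8 + 9/8.
Set up (1)·f(k+1) − (1)·f(k) − (k**3 + 21*k**2/8 + 23*k/8 + 9/8) = 0.
deg f ≤ 4 (via 0,0,3).
A polynomial solution: f(k) = k*(2*k + 1)*(k**2 + k + 1)/8.
Certificate R = B(k−1)f/C = k*(2*k + 1)*(k**2 + k + 1)/(8*k**3 + 21*k**2 + 23*k + 9) gives s_k = k*(2*k**3 + 3*k**2 + 3*k + 1).
Verify: 8*k**3 + 21*k**2 + 23*k + 9 matches t_k.
Sum = s_(6) − s_(2); s_(6) = 3354, s_(2) = 70 ⇒ 3284.

Σ = 3284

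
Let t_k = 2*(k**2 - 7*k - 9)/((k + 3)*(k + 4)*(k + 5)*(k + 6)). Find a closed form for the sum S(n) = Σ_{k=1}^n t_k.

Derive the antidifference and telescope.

Compute t_(k+1)/t_k: get (k**3 - 2*k**2 - 30*k - 45)/(k**3 - 58*k - 63).
Normal form (A,B,C) = (k + 3, k + 7, k**2 - 7*k - 9).
Set up (k + 3)·f(k+1) − (k + 6)·f(k) − (k**2 - 7*k - 9) = 0.
deg f ≤ 3 (via 1,1,2).
Solve for f: f(k) = -k*(k**2 + 42*k + 47)/30 (degree 3 ≤ 3).
So s_k = (B(k−1)f/C)·t_k = (-k*(k + 6)*(k**2 + 42*k + 47)/(30*(k**2 - 7*k - 9)))·t_k = k*(-k**2 - 42*k - 47)/(15*(k + 3)*(k + 4)*(k + 5)).
Check: Δs_k = 2*(k**2 - 7*k - 9)/(k**4 + 18*k**3 + 119*k**2 + 342*k + 360). ✓
Telescope: S(n) = s_(n+1) − s_(1) = (-n**3 - 45*n**2 - 134*n - 90)/(15*(n**3 + 15*n**2 + 74*n + 120)) − (-1/20) = n*(-n**2 - 135*n - 314)/(60*(n**3 + 15*n**2 + 74*n + 120)).

S(n) = n*(-n**2 - 135*n - 314)/(60*(n**3 + 15*n**2 + 74*n + 120))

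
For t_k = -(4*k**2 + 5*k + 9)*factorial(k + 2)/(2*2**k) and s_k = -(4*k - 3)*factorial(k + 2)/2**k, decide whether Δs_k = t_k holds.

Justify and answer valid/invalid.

valid (s_(k+1) − s_k reduces to t_k)

s_(k+1) = -(4*k + 1)*factorial(k + 3)/(2*2**k)
s_(k+1) − s_k = -(4*k**2 + 5*k + 9)*factorial(k + 2)/(2*2**k)
(s_(k+1) − s_k) − t_k = 0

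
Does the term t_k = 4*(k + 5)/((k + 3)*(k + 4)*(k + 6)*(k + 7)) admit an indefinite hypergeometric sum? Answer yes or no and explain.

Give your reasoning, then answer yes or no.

r(k) = (k + 3)*(k + 6)**2/((k + 5)**2*(k + 8)) after simplifying.
Take A(k)=k + 3, B(k)=k + 8, C(k)=k**2 + 10*k + 25.
Key eq: (k + 3)·f(k+1) = (k + 7)·f(k) + (k**2 + 10*k + 25).
d = 4 from the (1,1,2) case.
Coefficient equations give f(k) = k*(k + 4)*(k + 5)*(k + 9)/36.
So s_k = (B(k−1)f/C)·t_k = (k*(k + 4)*(k + 7)*(k + 9)/(36*(k + 5)))·t_k = k*(k + 9)/(9*(k**2 + 9*k + 18)).
Verify: 4*(k + 5)/(k**4 + 20*k**3 + 145*k**2 + 450*k + 504) matches t_k.

Yes. s_k = k*(k + 9)/(9*(k**2 + 9*k + 18)).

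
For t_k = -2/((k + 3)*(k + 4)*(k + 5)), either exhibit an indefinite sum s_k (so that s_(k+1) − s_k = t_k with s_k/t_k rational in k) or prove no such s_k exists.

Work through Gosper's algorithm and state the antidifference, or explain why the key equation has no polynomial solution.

Compute t_(k+1)/t_k: get (k + 3)/(k + 6).
Take A(k)=k + 3, B(k)=k + 6, C(k)=1.
Need (k + 3)·f(k+1) − (k + 5)·f(k) = 1.
deg f ≤ 2 (via 1,1,0).
Match coefficients ⇒ f(k) = k*(k + 7)/24.
So s_k = (B(k−1)f/C)·t_k = (k*(k + 5)*(k + 7)/24)·t_k = k*(-k - 7)/(12*(k + 3)*(k + 4)).
Verify: -2/(k**3 + 12*k**2 + 47*k + 60) matches t_k.

s_k = k*(-k - 7)/(12*(k + 3)*(k + 4))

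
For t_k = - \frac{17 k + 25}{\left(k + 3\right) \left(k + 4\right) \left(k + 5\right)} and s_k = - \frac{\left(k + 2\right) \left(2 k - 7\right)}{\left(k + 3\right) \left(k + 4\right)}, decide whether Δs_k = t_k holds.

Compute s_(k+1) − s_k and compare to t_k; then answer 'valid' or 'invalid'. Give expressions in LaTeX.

s_(k+1) = -(k + 3)*(2*k - 5)/((k + 4)*(k + 5))
s_(k+1) − s_k = (-17*k - 25)/(k**3 + 12*k**2 + 47*k + 60)
(s_(k+1) − s_k) − t_k = 0

valid; difference matches t_k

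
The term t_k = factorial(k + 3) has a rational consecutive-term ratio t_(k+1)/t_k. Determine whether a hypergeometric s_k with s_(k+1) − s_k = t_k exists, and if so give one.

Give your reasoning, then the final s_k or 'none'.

The ratio is k + 4.
Gosper form: A/B · C(k+1)/C(k) with A=k + 4, B=1, C=1.
f must satisfy (k + 4)·f(k+1) − (1)·f(k) = 1.
From deg A=1, deg B=0, deg C=0: d=-1.
d = -1 < 0 ⇒ no nonzero polynomial f; not summable.

not Gosper-summable; s_k does not exist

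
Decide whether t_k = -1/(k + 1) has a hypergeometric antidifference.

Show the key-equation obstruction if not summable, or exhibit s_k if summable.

Compute t_(k+1)/t_k: get (k + 1)/(k + 2).
Take A(k)=k + 1, B(k)=k + 2, C(k)=1.
f must satisfy (k + 1)·f(k+1) − (k + 1)·f(k) = 1.
From deg A=1, deg B=1, deg C=0: d=0.
Write f(k) = c0. Then LHS − RHS = -1, requiring -1 = 0: contradictory. No certificate.

No — t_k has no hypergeometric antidifference.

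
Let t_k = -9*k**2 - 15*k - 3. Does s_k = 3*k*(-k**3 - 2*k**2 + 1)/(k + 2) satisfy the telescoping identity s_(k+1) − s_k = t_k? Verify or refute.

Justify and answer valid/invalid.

s_(k+1) = -3*(k + 1)*((k + 1)**3 + 2*(k + 1)**2 - 1)/(k + 3)
s_(k+1) − s_k = 3*(-3*k**4 - 18*k**3 - 34*k**2 - 23*k - 4)/(k**2 + 5*k + 6)
(s_(k+1) − s_k) − t_k = 6*(k**3 + 5*k**2 + 6*k + 1)/(k**2 + 5*k + 6)

Invalid: residual 6*(k**3 + 5*k**2 + 6*k + 1)/(k**2 + 5*k + 6) ≠ 0.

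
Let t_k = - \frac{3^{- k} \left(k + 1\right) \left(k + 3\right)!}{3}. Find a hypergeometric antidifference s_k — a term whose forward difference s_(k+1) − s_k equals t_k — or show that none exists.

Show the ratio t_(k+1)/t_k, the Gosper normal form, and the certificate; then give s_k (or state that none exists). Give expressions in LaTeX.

s_k = - 3^{- k} \left(k + 3\right)!

Step 1: r(k) = (k + 2)*(k + 4)/(3*(k + 1)).
A = k/3 + 4/3, B = 1, C = k + 1.
Set up (k/3 + 4/3)·f(k+1) − (1)·f(k) − (k + 1) = 0.
Degrees (1,0,1) ⇒ d ≤ 0.
A polynomial solution: f(k) = 3.
R(k) = B(k−1)·f(k)/C(k) = 3/(k + 1); s_k = R·t_k = -factorial(k + 3)/3**k.
s_(k+1) − s_k = -(k + 1)*factorial(k + 3)/(3*3**k) = t_k.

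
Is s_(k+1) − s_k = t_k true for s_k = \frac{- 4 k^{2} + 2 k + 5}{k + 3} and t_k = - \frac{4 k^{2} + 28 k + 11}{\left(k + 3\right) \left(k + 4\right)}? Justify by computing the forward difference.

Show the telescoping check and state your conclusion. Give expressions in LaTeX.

valid; difference matches t_k

s_(k+1) = (-4*k**2 - 6*k + 3)/(k + 4)
s_(k+1) − s_k = (-4*k**2 - 28*k - 11)/(k**2 + 7*k + 12)
(s_(k+1) − s_k) − t_k = 0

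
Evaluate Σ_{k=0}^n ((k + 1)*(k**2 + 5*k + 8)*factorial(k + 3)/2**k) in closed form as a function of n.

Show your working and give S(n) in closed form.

Compute t_(k+1)/t_k: get (k + 2)*(k + 4)*(5*k + (k + 1)**2 + 13)/(2*(k + 1)*(k**2 + 5*k + 8)).
So A=k/2 + 2 and B=1, with C=k**3 + 6*k**2 + 13*k + 8.
Need (k/2 + 2)·f(k+1) − (1)·f(k) = k**3 + 6*k**2 + 13*k + 8.
Degrees (1,0,3) ⇒ d ≤ 2.
A polynomial solution: f(k) = 2*(k**2 + 2*k - 2).
So s_k = (B(k−1)f/C)·t_k = (2*(k**2 + 2*k - 2)/((k + 1)*(k**2 + 5*k + 8)))·t_k = 2**(1 - k)*(k**2 + 2*k - 2)*factorial(k + 3).
Check: Δs_k = (k + 1)*(k**2 + 5*k + 8)*factorial(k + 3)/2**k. ✓
Evaluate: s_(n+1) = (n**2 + 4*n + 1)*factorial(n + 4)/2**n; subtract s_(0) = -24 ⇒ S(n) = 24 + n**2*factorial(n + 4)/2**n + 4*n*factorial(n + 4)/2**n + factorial(n + 4)/2**n.

S(n) = 24 + n**2*factorial(n + 4)/2**n + 4*n*factorial(n + 4)/2**n + factorial(n + 4)/2**n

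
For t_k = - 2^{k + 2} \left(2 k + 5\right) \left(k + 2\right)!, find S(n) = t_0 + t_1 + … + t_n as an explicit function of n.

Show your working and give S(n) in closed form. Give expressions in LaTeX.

S(n) = - 8 \cdot 2^{n} \left(n + 3\right)! + 8

The ratio is 2*(k + 3)*(2*k + 7)/(2*k + 5).
Factor: A=2*k + 6; B=1; C=k + 5/2.
Set up (2*k + 6)·f(k+1) − (1)·f(k) − (k + 5/2) = 0.
Degrees (1,0,1) ⇒ d ≤ 0.
A polynomial solution: f(k) = 1/2.
Certificate R = B(k−1)f/C = 1/(2*k + 5) gives s_k = -2**(k + 2)*factorial(k + 2).
Check: Δs_k = -2**(k + 2)*(2*k + 5)*factorial(k + 2). ✓
Evaluate: s_(n+1) = -2**(n + 3)*factorial(n + 3); subtract s_(0) = -8 ⇒ S(n) = -8*2**n*factorial(n + 3) + 8.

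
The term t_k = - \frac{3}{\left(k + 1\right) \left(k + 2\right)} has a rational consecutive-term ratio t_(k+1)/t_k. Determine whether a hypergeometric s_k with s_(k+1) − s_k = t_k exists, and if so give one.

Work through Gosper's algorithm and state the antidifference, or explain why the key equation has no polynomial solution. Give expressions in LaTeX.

The ratio is (k + 1)/(k + 3).
So A=k + 1 and B=k + 3, with C=1.
f must satisfy (k + 1)·f(k+1) − (k + 2)·f(k) = 1.
Bound: deg f ≤ 1.
Solve for f: f(k) = k (degree 1 ≤ 1).
Certificate R = B(k−1)f/C = k*(k + 2) gives s_k = -3*k/(k + 1).
Δs = -3/(k**2 + 3*k + 2), as required.

s_k = - \frac{3 k}{k + 1}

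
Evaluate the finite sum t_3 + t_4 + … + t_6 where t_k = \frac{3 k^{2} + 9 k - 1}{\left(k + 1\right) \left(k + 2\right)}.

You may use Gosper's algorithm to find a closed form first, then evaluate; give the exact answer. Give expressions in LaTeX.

Ratio r(k) = (k + 1)*(9*k + 3*(k + 1)**2 + 8)/((k + 3)*(3*k**2 + 9*k - 1)).
A = k + 1, B = k + 3, C = k**2 + 3*k - 1/3.
Set up (k + 1)·f(k+1) − (k + 2)·f(k) − (k**2 + 3*k - 1/3) = 0.
From deg A=1, deg B=1, deg C=2: d=2.
Coefficient equations give f(k) = k*(3*k - 4)/3.
Get s_k = R·t_k = k*(3*k - 4)/(k + 1) with R(k) = B(k−1)f(k)/C(k) = k*(k + 2)*(3*k - 4)/(3*k**2 + 9*k - 1).
Δs = (3*k**2 + 9*k - 1)/(k**2 + 3*k + 2), as required.
Σ_(k=3)^(6) t_k = s_(7) − s_(3) = 119/8 − (15/4) = 89/8.

Σ = 89/8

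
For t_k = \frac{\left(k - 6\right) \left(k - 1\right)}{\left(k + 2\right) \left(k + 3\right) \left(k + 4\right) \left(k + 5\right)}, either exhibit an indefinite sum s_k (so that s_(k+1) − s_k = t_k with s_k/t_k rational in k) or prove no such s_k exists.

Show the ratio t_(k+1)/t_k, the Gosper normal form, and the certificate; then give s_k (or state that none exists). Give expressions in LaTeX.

s_k = \frac{k \left(k^{2} - 3 k + 38\right)}{12 \left(k^{3} + 9 k^{2} + 26 k + 24\right)}

Ratio r(k) = k*(k - 5)*(k + 2)/((k - 6)*(k - 1)*(k + 6)).
Gosper form: A/B · C(k+1)/C(k) with A=k + 2, B=k + 6, C=k**2 - 7*k + 6.
Key eq: (k + 2)·f(k+1) = (k + 5)·f(k) + (k**2 - 7*k + 6).
Degrees (1,1,2) ⇒ d ≤ 3.
Match coefficients ⇒ f(k) = k*(k**2 - 3*k + 38)/12.
R(k) = B(k−1)·f(k)/C(k) = k*(k + 5)*(k**2 - 3*k + 38)/(12*(k - 6)*(k - 1)); s_k = R·t_k = k*(k**2 - 3*k + 38)/(12*(k**3 + 9*k**2 + 26*k + 24)).
Check: Δs_k = (k**2 - 7*k + 6)/(k**4 + 14*k**3 + 71*k**2 + 154*k + 120). ✓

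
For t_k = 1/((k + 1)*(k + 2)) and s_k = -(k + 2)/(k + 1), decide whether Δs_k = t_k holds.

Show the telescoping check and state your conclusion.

Valid: the claim telescopes to t_k.

s_(k+1) = (-k - 3)/(k + 2)
s_(k+1) − s_k = 1/(k**2 + 3*k + 2)
(s_(k+1) − s_k) − t_k = 0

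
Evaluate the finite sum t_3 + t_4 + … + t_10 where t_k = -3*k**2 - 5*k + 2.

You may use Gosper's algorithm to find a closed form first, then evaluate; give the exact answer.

Σ = -1384

t_(k+1)/t_k = (3*k**2 + 11*k + 6)/(3*k**2 + 5*k - 2).
Normal form (A,B,C) = (1, 1, k**2 + 5*k/3 - 2/3).
Need (1)·f(k+1) − (1)·f(k) = k**2 + 5*k/3 - 2/3.
d = 3 from the (0,0,2) case.
Coefficient equations give f(k) = k*(k**2 + k - 4)/3.
Then R = B(k−1)f/C = k*(k**2 + k - 4)/((k + 2)*(3*k - 1)), so s_k = R(k)·t_k = k*(-k**2 - k + 4).
s_(k+1) − s_k = -3*k**2 - 5*k + 2 = t_k.
Telescoping: Σ = s_(11) − s_(3) = -1408 − (-24) = -1384.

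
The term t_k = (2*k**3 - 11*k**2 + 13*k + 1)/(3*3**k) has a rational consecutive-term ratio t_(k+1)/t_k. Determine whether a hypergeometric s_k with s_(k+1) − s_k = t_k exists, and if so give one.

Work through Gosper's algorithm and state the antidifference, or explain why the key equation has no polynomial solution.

Ratio r(k) = (2*k**3 - 5*k**2 - 3*k + 5)/(3*(2*k**3 - 11*k**2 + 13*k + 1)).
Take A(k)=1/3, B(k)=1, C(k)=k**3 - 11*k**2/2 + 13*k/2 + 1/2.
Key eq: (1/3)·f(k+1) = (1)·f(k) + (k**3 - 11*k**2/2 + 13*k/2 + 1/2).
From deg A=0, deg B=0, deg C=3: d=3.
Match coefficients ⇒ f(k) = -3*(k**3 - 4*k**2 + 4*k + 1)/2.
R(k) = B(k−1)·f(k)/C(k) = -3*(k**3 - 4*k**2 + 4*k + 1)/(2*k**3 - 11*k**2 + 13*k + 1); s_k = R·t_k = (-k**3 + 4*k**2 - 4*k - 1)/3**k.
Check: Δs_k = (2*k**3 - 11*k**2 + 13*k + 1)/(3*3**k). ✓

s_k = (-k**3 + 4*k**2 - 4*k - 1)/3**k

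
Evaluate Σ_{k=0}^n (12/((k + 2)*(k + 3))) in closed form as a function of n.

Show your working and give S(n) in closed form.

Ratio r(k) = (k + 2)/(k + 4).
So A=k + 2 and B=k + 4, with C=1.
Solve (k + 2)·f(k+1) − (k + 3)·f(k) = 1.
Bound: deg f ≤ 1.
Coefficient equations give f(k) = k/2.
Then R = B(k−1)f/C = k*(k + 3)/2, so s_k = R(k)·t_k = 6*k/(k + 2).
Check: Δs_k = 12/(k**2 + 5*k + 6). ✓
s_(n+1) = 6*(n + 1)/(n + 3) and s_(0) = 0, so S(n) = 6*(n + 1)/(n + 3).

S(n) = 6*(n + 1)/(n + 3)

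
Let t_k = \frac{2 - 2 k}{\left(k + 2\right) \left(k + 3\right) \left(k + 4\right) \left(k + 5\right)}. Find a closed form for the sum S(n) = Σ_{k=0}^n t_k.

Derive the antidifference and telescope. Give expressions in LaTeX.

S(n) = \frac{n + 1}{n^{3} + 12 n^{2} + 47 n + 60}

The ratio is k*(k + 2)/((k - 1)*(k + 6)).
A = k + 2, B = k + 6, C = k - 1.
f must satisfy (k + 2)·f(k+1) − (k + 5)·f(k) = k - 1.
d = 3 from the (1,1,1) case.
Match coefficients ⇒ f(k) = -k/2.
R(k) = B(k−1)·f(k)/C(k) = -k*(k + 5)/(2*(k - 1)); s_k = R·t_k = k/((k + 2)*(k + 3)*(k + 4)).
Verify: 2*(1 - k)/(k**4 + 14*k**3 + 71*k**2 + 154*k + 120) matches t_k.
Σ_(k=0)^n t_k = s_(n+1) − s_(0) = ((n + 1)/(n**3 + 12*n**2 + 47*n + 60)) − (0), i.e. (n + 1)/(n**3 + 12*n**2 + 47*n + 60).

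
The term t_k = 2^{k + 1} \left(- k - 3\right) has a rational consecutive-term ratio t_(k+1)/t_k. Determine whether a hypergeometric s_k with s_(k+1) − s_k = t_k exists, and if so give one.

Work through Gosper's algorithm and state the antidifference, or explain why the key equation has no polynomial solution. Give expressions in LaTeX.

s_k = 2^{k + 1} \left(- k - 1\right)

Ratio r(k) = 2*(k + 4)/(k + 3).
Normal form (A,B,C) = (2, 1, k + 3).
Need (2)·f(k+1) − (1)·f(k) = k + 3.
Bound: deg f ≤ 1.
Solve for f: f(k) = k + 1 (degree 1 ≤ 1).
Certificate R = B(k−1)f/C = (k + 1)/(k + 3) gives s_k = 2**(k + 1)*(-k - 1).
Check: Δs_k = 2**(k + 1)*(-k - 3). ✓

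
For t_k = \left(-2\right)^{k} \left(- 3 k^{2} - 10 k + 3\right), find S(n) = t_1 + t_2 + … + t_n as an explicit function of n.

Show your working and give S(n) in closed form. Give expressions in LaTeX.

Compute t_(k+1)/t_k: get 2*(-3*k**2 - 16*k - 10)/(3*k**2 + 10*k - 3).
Take A(k)=-2, B(k)=1, C(k)=k**2 + 10*k/3 - 1.
Set up (-2)·f(k+1) − (1)·f(k) − (k**2 + 10*k/3 - 1) = 0.
Degrees (0,0,2) ⇒ d ≤ 2.
Solve for f: f(k) = -(k - 1)*(k + 3)/3 (degree 2 ≤ 2).
So s_k = (B(k−1)f/C)·t_k = (-(k - 1)*(k + 3)/(3*k**2 + 10*k - 3))·t_k = (-2)**k*(k**2 + 2*k - 3).
Verify: (-2)**k*(-3*k**2 - 10*k + 3) matches t_k.
Telescope: S(n) = s_(n+1) − s_(1) = 2*(-2)**n*n*(-n - 4) − (0) = 2*(-2)**n*n*(-n - 4).

S(n) = 2 \left(-2\right)^{n} n \left(- n - 4\right)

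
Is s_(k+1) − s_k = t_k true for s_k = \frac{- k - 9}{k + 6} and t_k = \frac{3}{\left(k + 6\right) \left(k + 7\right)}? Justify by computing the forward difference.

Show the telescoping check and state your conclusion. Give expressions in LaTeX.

Valid — Δs_k = t_k.

s_(k+1) = (-k - 10)/(k + 7)
s_(k+1) − s_k = 3/(k**2 + 13*k + 42)
(s_(k+1) − s_k) − t_k = 0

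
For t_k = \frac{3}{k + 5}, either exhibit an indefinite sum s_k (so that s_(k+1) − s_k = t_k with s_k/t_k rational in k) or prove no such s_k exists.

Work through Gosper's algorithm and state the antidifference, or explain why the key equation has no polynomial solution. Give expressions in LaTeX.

The ratio is (k + 5)/(k + 6).
A = k + 5, B = k + 6, C = 1.
Key eq: (k + 5)·f(k+1) = (k + 5)·f(k) + (1).
Degrees (1,1,0) ⇒ d ≤ 0.
Generic f = c0 gives residual -1; -1 = 0 cannot hold, so t_k is not Gosper-summable.

none (Gosper's algorithm certifies no s_k)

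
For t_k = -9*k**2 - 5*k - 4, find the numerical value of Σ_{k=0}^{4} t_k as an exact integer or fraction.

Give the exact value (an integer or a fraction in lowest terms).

The ratio is (9*k**2 + 23*k + 18)/(9*k**2 + 5*k + 4).
Gosper form: A/B · C(k+1)/C(k) with A=1, B=1, C=k**2 + 5*k/9 + 4/9.
Solve (1)·f(k+1) − (1)·f(k) = k**2 + 5*k/9 + 4/9.
d = 3 from the (0,0,2) case.
Match coefficients ⇒ f(k) = k*(3*k**2 - 2*k + 3)/9.
R(k) = B(k−1)·f(k)/C(k) = k*(3*k**2 - 2*k + 3)/(9*k**2 + 5*k + 4); s_k = R·t_k = k*(-3*k**2 + 2*k - 3).
Δs = -9*k**2 - 5*k - 4, as required.
Telescoping: Σ = s_(5) − s_(0) = -340 − (0) = -340.

Σ = -340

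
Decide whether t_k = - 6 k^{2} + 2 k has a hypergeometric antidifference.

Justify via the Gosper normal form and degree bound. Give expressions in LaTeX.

Yes. s_k = 2 k \left(- k^{2} + 2 k - 1\right).

r(k) = (-k + 3*(k + 1)**2 - 1)/(k*(3*k - 1)) after simplifying.
Take A(k)=1, B(k)=1, C(k)=k**2 - k/3.
Solve (1)·f(k+1) − (1)·f(k) = k**2 - k/3.
deg f ≤ 3 (via 0,0,2).
Coefficient equations give f(k) = k*(k - 1)**2/3.
Then R = B(k−1)f/C = (k - 1)**2/(3*k - 1), so s_k = R(k)·t_k = 2*k*(-k**2 + 2*k - 1).
s_(k+1) − s_k = 2*k*(1 - 3*k) = t_k.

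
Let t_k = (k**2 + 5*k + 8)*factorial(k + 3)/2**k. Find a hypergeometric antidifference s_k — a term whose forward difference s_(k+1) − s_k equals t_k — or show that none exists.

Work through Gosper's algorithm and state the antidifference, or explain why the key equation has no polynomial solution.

Compute t_(k+1)/t_k: get (k + 4)*(5*k + (k + 1)**2 + 13)/(2*(k**2 + 5*k + 8)).
Take A(k)=k/2 + 2, B(k)=1, C(k)=k**2 + 5*k + 8.
Solve (k/2 + 2)·f(k+1) − (1)·f(k) = k**2 + 5*k + 8.
Degrees (1,0,2) ⇒ d ≤ 1.
Solve for f: f(k) = 2*(k + 2) (degree 1 ≤ 1).
Certificate R = B(k−1)f/C = 2*(k + 2)/(k**2 + 5*k + 8) gives s_k = 2**(1 - k)*(k + 2)*factorial(k + 3).
Verify: (k**2 + 5*k + 8)*factorial(k + 3)/2**k matches t_k.

s_k = 2**(1 - k)*(k + 2)*factorial(k + 3)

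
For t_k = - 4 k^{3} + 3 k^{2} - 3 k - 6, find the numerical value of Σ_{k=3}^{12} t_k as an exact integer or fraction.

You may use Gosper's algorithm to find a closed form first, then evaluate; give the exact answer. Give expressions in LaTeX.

Σ = -22650

Compute t_(k+1)/t_k: get (4*k**3 + 9*k**2 + 9*k + 10)/(4*k**3 - 3*k**2 + 3*k + 6).
Gosper form: A/B · C(k+1)/C(k) with A=1, B=1, C=k**3 - 3*k**2/4 + 3*k/4 + 3/2.
Need (1)·f(k+1) − (1)·f(k) = k**3 - 3*k**2/4 + 3*k/4 + 3/2.
deg f ≤ 4 (via 0,0,3).
Solving with deg f ≤ 4: f(k) = k*(k**3 - 3*k**2 + 4*k + 4)/4.
Then R = B(k−1)f/C = k*(k**3 - 3*k**2 + 4*k + 4)/(4*k**3 - 3*k**2 + 3*k + 6), so s_k = R(k)·t_k = k*(-k**3 + 3*k**2 - 4*k - 4).
Δs = -4*k**3 + 3*k**2 - 3*k - 6, as required.
Sum = s_(13) − s_(3); s_(13) = -22698, s_(3) = -48 ⇒ -22650.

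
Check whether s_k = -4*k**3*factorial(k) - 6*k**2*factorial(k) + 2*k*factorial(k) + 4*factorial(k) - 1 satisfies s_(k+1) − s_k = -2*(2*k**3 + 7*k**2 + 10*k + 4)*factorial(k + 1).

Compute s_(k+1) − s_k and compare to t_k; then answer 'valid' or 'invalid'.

Valid — Δs_k = t_k.

s_(k+1) = -4*k**4*factorial(k) - 22*k**3*factorial(k) - 40*k**2*factorial(k) - 26*k*factorial(k) - 4*factorial(k) - 1
s_(k+1) − s_k = -2*(2*k**3 + 7*k**2 + 10*k + 4)*factorial(k + 1)
(s_(k+1) − s_k) − t_k = 0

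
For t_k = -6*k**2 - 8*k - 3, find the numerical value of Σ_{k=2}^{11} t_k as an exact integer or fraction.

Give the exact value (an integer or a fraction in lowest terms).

Σ = -3580

r(k) = (6*k**2 + 20*k + 17)/(6*k**2 + 8*k + 3) after simplifying.
Normal form (A,B,C) = (1, 1, k**2 + 4*k/3 + 1/2).
Need (1)·f(k+1) − (1)·f(k) = k**2 + 4*k/3 + 1/2.
deg f ≤ 3 (via 0,0,2).
Solve for f: f(k) = k**2*(2*k + 1)/6 (degree 3 ≤ 3).
Get s_k = R·t_k = k**2*(-2*k - 1) with R(k) = B(k−1)f(k)/C(k) = k**2*(2*k + 1)/(6*k**2 + 8*k + 3).
Check: Δs_k = -6*k**2 - 8*k - 3. ✓
Σ_(k=2)^(11) t_k = s_(12) − s_(2) = -3600 − (-20) = -3580.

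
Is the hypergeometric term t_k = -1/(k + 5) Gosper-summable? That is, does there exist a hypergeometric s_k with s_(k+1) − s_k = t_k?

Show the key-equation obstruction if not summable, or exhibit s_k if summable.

No; the coefficient equations for f are inconsistent.

t_(k+1)/t_k = (k + 5)/(k + 6).
Normal form (A,B,C) = (k + 5, k + 6, 1).
Set up (k + 5)·f(k+1) − (k + 5)·f(k) − (1) = 0.
Degrees (1,1,0) ⇒ d ≤ 0.
Write f(k) = c0. Then LHS − RHS = -1, requiring -1 = 0: contradictory. No certificate.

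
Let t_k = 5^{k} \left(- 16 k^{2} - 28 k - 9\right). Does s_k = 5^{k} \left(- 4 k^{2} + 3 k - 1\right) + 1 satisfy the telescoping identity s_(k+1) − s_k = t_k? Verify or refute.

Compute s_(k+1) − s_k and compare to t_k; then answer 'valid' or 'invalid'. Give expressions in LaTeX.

Valid: the claim telescopes to t_k.

s_(k+1) = 5**(k + 1)*(3*k - 4*(k + 1)**2 + 2) + 1
s_(k+1) − s_k = 5**k*(-16*k**2 - 28*k - 9)
(s_(k+1) − s_k) − t_k = 0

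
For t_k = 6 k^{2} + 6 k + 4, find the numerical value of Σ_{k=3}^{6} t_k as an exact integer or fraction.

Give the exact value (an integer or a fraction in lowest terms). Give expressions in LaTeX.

r(k) = (3*k**2 + 9*k + 8)/(3*k**2 + 3*k + 2) after simplifying.
A = 1, B = 1, C = k**2 + k + 2/3.
Key eq: (1)·f(k+1) = (1)·f(k) + (k**2 + k + 2/3).
Degrees (0,0,2) ⇒ d ≤ 3.
Coefficient equations give f(k) = k*(k**2 + 1)/3.
Get s_k = R·t_k = 2*k*(k**2 + 1) with R(k) = B(k−1)f(k)/C(k) = k*(k**2 + 1)/(3*k**2 + 3*k + 2).
s_(k+1) − s_k = 6*k**2 + 6*k + 4 = t_k.
Evaluate s at k=7 and k=3: 700 and 60; difference 640.

Σ = 640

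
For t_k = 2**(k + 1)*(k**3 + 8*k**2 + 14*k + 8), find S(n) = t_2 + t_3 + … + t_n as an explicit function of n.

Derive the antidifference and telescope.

S(n) = 4*2**n*n**3 + 20*2**n*n**2 + 28*2**n*n + 20*2**n - 144

Compute t_(k+1)/t_k: get 2*(k**3 + 11*k**2 + 33*k + 31)/(k**3 + 8*k**2 + 14*k + 8).
Gosper form: A/B · C(k+1)/C(k) with A=2, B=1, C=k**3 + 8*k**2 + 14*k + 8.
Set up (2)·f(k+1) − (1)·f(k) − (k**3 + 8*k**2 + 14*k + 8) = 0.
Degrees (0,0,3) ⇒ d ≤ 3.
Coefficient equations give f(k) = k**3 + 2*k**2 + 2.
R(k) = B(k−1)·f(k)/C(k) = (k**3 + 2*k**2 + 2)/(k**3 + 8*k**2 + 14*k + 8); s_k = R·t_k = 2**(k + 1)*(k**3 + 2*k**2 + 2).
Δs = 2**(k + 1)*(k**3 + 8*k**2 + 14*k + 8), as required.
s_(n+1) = 2**(n + 2)*(n**3 + 5*n**2 + 7*n + 5) and s_(2) = 144, so S(n) = 4*2**n*n**3 + 20*2**n*n**2 + 28*2**n*n + 20*2**n - 144.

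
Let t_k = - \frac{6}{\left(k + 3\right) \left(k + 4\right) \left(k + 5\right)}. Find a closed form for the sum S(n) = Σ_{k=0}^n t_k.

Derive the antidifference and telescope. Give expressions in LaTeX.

S(n) = \frac{- n^{2} - 9 n - 8}{4 \left(n^{2} + 9 n + 20\right)}

Ratio r(k) = (k + 3)/(k + 6).
Factor: A=k + 3; B=k + 6; C=1.
Set up (k + 3)·f(k+1) − (k + 5)·f(k) − (1) = 0.
deg f ≤ 2 (via 1,1,0).
Solve for f: f(k) = k*(k + 7)/24 (degree 2 ≤ 2).
Get s_k = R·t_k = k*(-k - 7)/(4*(k + 3)*(k + 4)) with R(k) = B(k−1)f(k)/C(k) = k*(k + 5)*(k + 7)/24.
Verify: -6/(k**3 + 12*k**2 + 47*k + 60) matches t_k.
s_(n+1) = (-n**2 - 9*n - 8)/(4*(n**2 + 9*n + 20)) and s_(0) = 0, so S(n) = (-n**2 - 9*n - 8)/(4*(n**2 + 9*n + 20)).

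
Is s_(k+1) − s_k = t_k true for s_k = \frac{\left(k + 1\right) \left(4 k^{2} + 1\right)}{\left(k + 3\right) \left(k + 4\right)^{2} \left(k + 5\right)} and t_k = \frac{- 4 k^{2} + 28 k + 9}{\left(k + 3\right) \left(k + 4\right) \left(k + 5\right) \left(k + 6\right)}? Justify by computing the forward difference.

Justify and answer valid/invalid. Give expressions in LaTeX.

s_(k+1) = (k + 2)*(4*(k + 1)**2 + 1)/((k + 4)*(k + 5)**2*(k + 6))
s_(k+1) − s_k = (-4*k**4 + 16*k**3 + 217*k**2 + 281*k + 90)/(k**6 + 27*k**5 + 301*k**4 + 1773*k**3 + 5818*k**2 + 10080*k + 7200)
(s_(k+1) − s_k) − t_k = 6*(4*k**3 + 6*k**2 - 60*k - 15)/(k**6 + 27*k**5 + 301*k**4 + 1773*k**3 + 5818*k**2 + 10080*k + 7200)

Invalid: residual \frac{6 \left(4 k^{3} + 6 k^{2} - 60 k - 15\right)}{k^{6} + 27 k^{5} + 301 k^{4} + 1773 k^{3} + 5818 k^{2} + 10080 k + 7200} ≠ 0.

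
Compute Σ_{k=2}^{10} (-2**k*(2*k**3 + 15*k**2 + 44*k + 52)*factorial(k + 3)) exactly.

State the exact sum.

Σ = -26245547635501440

t_(k+1)/t_k = 2*(2*k**4 + 29*k**3 + 164*k**2 + 433*k + 452)/(2*k**3 + 15*k**2 + 44*k + 52).
Factor: A=2*k + 8; B=1; C=k**3 + 15*k**2/2 + 22*k + 26.
Set up (2*k + 8)·f(k+1) − (1)·f(k) − (k**3 + 15*k**2/2 + 22*k + 26) = 0.
Bound: deg f ≤ 2.
Match coefficients ⇒ f(k) = (k**2 + 2*k + 4)/2.
R(k) = B(k−1)·f(k)/C(k) = (k**2 + 2*k + 4)/(2*k**3 + 15*k**2 + 44*k + 52); s_k = R·t_k = -2**k*(k**2 + 2*k + 4)*factorial(k + 3).
Check: Δs_k = -2**k*(2*k**3 + 15*k**2 + 44*k + 52)*factorial(k + 3). ✓
Sum = s_(11) − s_(2); s_(11) = -26245547635507200, s_(2) = -5760 ⇒ -26245547635501440.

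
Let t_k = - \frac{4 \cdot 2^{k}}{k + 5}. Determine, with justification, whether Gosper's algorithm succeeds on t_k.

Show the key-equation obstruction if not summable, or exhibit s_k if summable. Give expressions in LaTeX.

r(k) = 2*(k + 5)/(k + 6) after simplifying.
Normal form (A,B,C) = (2*k + 10, k + 6, 1).
Need (2*k + 10)·f(k+1) − (k + 5)·f(k) = 1.
From deg A=1, deg B=1, deg C=0: d=-1.
Bound -1 < 0, so the key equation has no polynomial solution.

No — key equation has no polynomial f.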